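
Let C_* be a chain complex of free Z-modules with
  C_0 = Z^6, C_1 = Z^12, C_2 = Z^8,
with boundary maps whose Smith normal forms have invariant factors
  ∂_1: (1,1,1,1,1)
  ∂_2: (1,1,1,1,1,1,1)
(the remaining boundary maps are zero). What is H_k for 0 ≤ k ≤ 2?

H_0: b_0 = 6 − 0 − 5 = 1; torsion from ∂_1 factors > 1: none. So H_0 ≅ Z.
H_1: b_1 = 12 − 5 − 7 = 0; torsion from ∂_2 factors > 1: none. So H_1 ≅ 0.
H_2: b_2 = 8 − 7 − 0 = 1; torsion from ∂_3 factors > 1: none. So H_2 ≅ Z.

H_0 ≅ Z,  H_1 = 0,  H_2 ≅ Z.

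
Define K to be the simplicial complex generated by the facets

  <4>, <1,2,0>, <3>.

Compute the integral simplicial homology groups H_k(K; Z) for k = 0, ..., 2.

H_0 = Z^3,  H_1 = 0,  H_2 = 0.

Order the vertices as 0 < 1 < 2 < 3 < 4. Listing each simplex with vertices in this order, K has dimension 2 with simplices:

  0-simplices (5): [0], [1], [2], [3], [4]
  1-simplices (3): [0,1], [0,2], [1,2]
  2-simplices (1): [0,1,2]

so the chain groups are C_0 ≅ Z^5, C_1 ≅ Z^3, C_2 ≅ Z^1.

Boundary ∂_1: C_1 → C_0 sends each edge [p,q] (with p < q) to q − p. For instance
  ∂[0,2] = [2] − [0].
As a 5×3 matrix over Z this has rank 2, with invariant factors (1,1).

∂_2: C_2 → C_1 maps a triangle to the signed sum of its edges. For instance
  ∂[0,1,2] = [1,2] − [0,2] + [0,1].
This gives a 3×1 integer matrix of rank 1; reducing to Smith normal form yields diagonal entries (1).

Now H_k = ker ∂_k / im ∂_{k+1}, so:

  H_0: rank C_0 − rank ∂_1 = 5 − 2 = 3, and the invariant factors of ∂_1 are all 1, so H_0 ≅ Z^3.
  H_1: rank ker ∂_1 − rank ∂_2 = (3 − 2) − 1 = 0, and the invariant factors of ∂_2 are all 1, so H_1 ≅ 0.
  H_2: rank ker ∂_2 − rank ∂_3 = (1 − 1) − 0 = 0, and there is no ∂_3, so H_2 ≅ 0.

As a check, the Euler characteristic is 5 − 3 + 1 = 3, which agrees with 3 − 0 + 0 = 3.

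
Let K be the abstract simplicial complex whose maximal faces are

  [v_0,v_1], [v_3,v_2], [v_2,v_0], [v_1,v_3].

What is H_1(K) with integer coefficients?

Take the total order v_0 < v_1 < v_2 < v_3 on the vertex set. Then K (dimension 1) consists of the simplices:

  0-simplices (4): [v_0], [v_1], [v_2], [v_3]
  1-simplices (4): [v_0,v_1], [v_0,v_2], [v_1,v_3], [v_2,v_3]

Hence C_0 ≅ Z^4, C_1 ≅ Z^4.

∂_1: C_1 → C_0 is given by ∂[p,q] = [q] − [p]. For instance
  ∂[v_0,v_2] = [v_2] − [v_0].
The resulting 4×4 matrix has rank 3, and its Smith normal form has invariant factors (1,1,1).

Reading off H_k = ker ∂_k / im ∂_{k+1}:

  H_1: rank ker ∂_1 − rank ∂_2 = (4 − 3) − 0 = 1, and there is no ∂_2, so H_1 = Z.

H_1 ≅ Z.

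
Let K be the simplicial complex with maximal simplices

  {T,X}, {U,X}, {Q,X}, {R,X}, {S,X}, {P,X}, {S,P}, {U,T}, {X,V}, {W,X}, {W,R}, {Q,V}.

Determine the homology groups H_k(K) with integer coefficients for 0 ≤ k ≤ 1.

H_0 ≅ Z,  H_1 ≅ Z^4.

Fix the vertex order P < Q < R < S < T < U < V < W < X and write every simplex with vertices in increasing order. Then dim K = 1 and the simplices of K are:

  0-simplices (9): P, Q, R, S, T, U, V, W, X
  1-simplices (12): PS, PX, QV, QX, RW, RX, SX, TU, TX, UX, VX, WX

giving chain groups C_0 ≅ Z^9, C_1 ≅ Z^12.

Boundary ∂_1: C_1 → C_0 sends each edge [p,q] (with p < q) to q − p.
The resulting 9×12 matrix has rank 8, and its Smith normal form has invariant factors (1,1,1,1,1,1,1,1).

Computing H_k = (kernel of ∂_k) / (image of ∂_{k+1}):

  H_0: rank C_0 − rank ∂_1 = 9 − 8 = 1, and the invariant factors of ∂_1 are all 1, so H_0 = Z.
  H_1: rank ker ∂_1 − rank ∂_2 = (12 − 8) − 0 = 4, and there is no ∂_2, so H_1 = Z^4.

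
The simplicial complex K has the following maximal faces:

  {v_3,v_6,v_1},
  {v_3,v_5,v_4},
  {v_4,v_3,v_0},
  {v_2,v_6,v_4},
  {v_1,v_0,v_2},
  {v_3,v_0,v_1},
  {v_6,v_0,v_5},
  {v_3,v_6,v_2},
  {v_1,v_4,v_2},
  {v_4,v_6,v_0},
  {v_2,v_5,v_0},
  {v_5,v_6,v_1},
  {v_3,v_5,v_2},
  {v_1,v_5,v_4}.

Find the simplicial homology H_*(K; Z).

We work with the vertex ordering v_0 < v_1 < v_2 < v_3 < v_4 < v_5 < v_6. The simplices of K, each written with vertices in increasing order, are:

  0-simplices (7): [v_0], [v_1], [v_2], [v_3], [v_4], [v_5], [v_6]
  1-simplices (21): (21 of them)
  2-simplices (14): (14 of them)

so the chain groups are C_0 ≅ Z^7, C_1 ≅ Z^21, C_2 ≅ Z^14.

The boundary map ∂_1: C_1 → C_0 maps an edge to its endpoints' difference, ∂[p,q] = q − p. For instance
  ∂[v_0,v_6] = [v_6] − [v_0].
As a 7×21 matrix over Z this has rank 6, with invariant factors (1,1,1,1,1,1).

The boundary map ∂_2: C_2 → C_1 maps a triangle to the signed sum of its edges. For instance
  ∂[v_1,v_4,v_5] = [v_4,v_5] − [v_1,v_5] + [v_1,v_4],
  ∂[v_1,v_5,v_6] = [v_5,v_6] − [v_1,v_6] + [v_1,v_5].
The 21×14 boundary matrix has rank 13 and Smith normal form diag(1,1,1,1,1,1,1,1,1,1,1,1,1).

Now H_k = ker ∂_k / im ∂_{k+1}, so:

  H_0: rank C_0 − rank ∂_1 = 7 − 6 = 1, and the invariant factors of ∂_1 are all 1, so H_0 ≅ Z.
  H_1: rank ker ∂_1 − rank ∂_2 = (21 − 6) − 13 = 2, and the invariant factors of ∂_2 are all 1, so H_1 ≅ Z^2.
  H_2: rank ker ∂_2 − rank ∂_3 = (14 − 13) − 0 = 1, and there is no ∂_3, so H_2 ≅ Z.

H_0 ≅ Z,  H_1 ≅ Z^2,  H_2 ≅ Z.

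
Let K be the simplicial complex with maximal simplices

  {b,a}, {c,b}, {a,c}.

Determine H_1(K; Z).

H_1 = Z.

We work with the vertex ordering a < b < c. The simplices of K, each written with vertices in increasing order, are:

  0-simplices (3): a, b, c
  1-simplices (3): ab, ac, bc

giving chain groups C_0 ≅ Z^3, C_1 ≅ Z^3.

Boundary ∂_1: C_1 → C_0 is given by ∂[p,q] = [q] − [p]. For instance
  ∂ac = c − a.
This gives a 3×3 integer matrix of rank 2; reducing to Smith normal form yields diagonal entries (1,1).

From H_k ≅ ker(∂_k) / im(∂_{k+1}) we obtain:

  H_1: rank ker ∂_1 − rank ∂_2 = (3 − 2) − 0 = 1, and there is no ∂_2, so H_1 ≅ Z.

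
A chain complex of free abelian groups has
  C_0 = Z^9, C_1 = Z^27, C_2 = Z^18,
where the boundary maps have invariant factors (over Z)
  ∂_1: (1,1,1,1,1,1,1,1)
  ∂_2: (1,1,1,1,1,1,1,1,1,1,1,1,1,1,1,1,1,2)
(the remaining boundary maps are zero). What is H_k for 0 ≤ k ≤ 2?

H_0: b_0 = 9 − 0 − 8 = 1; torsion from ∂_1 factors > 1: none. So H_0 = Z.
H_1: b_1 = 27 − 8 − 18 = 1; torsion from ∂_2 factors > 1: [2]. So H_1 = Z ⊕ Z/2.
H_2: b_2 = 18 − 18 − 0 = 0; torsion from ∂_3 factors > 1: none. So H_2 = 0.

H_0 = Z,  H_1 = Z ⊕ Z/2,  H_2 = 0.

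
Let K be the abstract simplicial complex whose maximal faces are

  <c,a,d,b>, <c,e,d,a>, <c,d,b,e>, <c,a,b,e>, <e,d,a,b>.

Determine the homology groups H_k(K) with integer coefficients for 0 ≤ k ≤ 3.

Take the total order a < b < c < d < e on the vertex set. Then K (dimension 3) consists of the simplices:

  0-simplices (5): a, b, c, d, e
  1-simplices (10): ab, ac, ad, ae, bc, bd, be, cd, ce, de
  2-simplices (10): abc, abd, abe, acd, ace, ade, bcd, bce, bde, cde
  3-simplices (5): abcd, abce, abde, acde, bcde

Hence C_0 ≅ Z^5, C_1 ≅ Z^10, C_2 ≅ Z^10, C_3 ≅ Z^5.

∂_1: C_1 → C_0 sends each edge [p,q] (with p < q) to q − p. For instance
  ∂ad = d − a.
This gives a 5×10 integer matrix of rank 4; reducing to Smith normal form yields diagonal entries (1,1,1,1).

Boundary ∂_2: C_2 → C_1 acts by ∂[p,q,r] = [q,r] − [p,r] + [p,q]. For instance
  ∂abd = bd − ad + ab,
  ∂abe = be − ae + ab.
The 10×10 boundary matrix has rank 6 and Smith normal form diag(1,1,1,1,1,1).

Boundary ∂_3: C_3 → C_2 sends each 3-simplex σ to the alternating sum Σ_i (−1)^i (σ with its i-th vertex removed). For instance
  ∂bcde = cde − bde + bce − bcd,
  ∂abde = bde − ade + abe − abd.
As a 10×5 matrix over Z this has rank 4, with invariant factors (1,1,1,1).

From H_k ≅ ker(∂_k) / im(∂_{k+1}) we obtain:

  H_0: rank C_0 − rank ∂_1 = 5 − 4 = 1, and the invariant factors of ∂_1 are all 1, so H_0 ≅ Z.
  H_1: rank ker ∂_1 − rank ∂_2 = (10 − 4) − 6 = 0, and the invariant factors of ∂_2 are all 1, so H_1 ≅ 0.
  H_2: rank ker ∂_2 − rank ∂_3 = (10 − 6) − 4 = 0, and the invariant factors of ∂_3 are all 1, so H_2 ≅ 0.
  H_3: rank ker ∂_3 − rank ∂_4 = (5 − 4) − 0 = 1, and there is no ∂_4, so H_3 ≅ Z.

As a check, the Euler characteristic is 5 − 10 + 10 − 5 = 0, which agrees with 1 − 0 + 0 − 1 = 0.
(K is a triangulation of the 3-sphere S^3.)

H_0 = Z,  H_1 = 0,  H_2 = 0,  H_3 = Z.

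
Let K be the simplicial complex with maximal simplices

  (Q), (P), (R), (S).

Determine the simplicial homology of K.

K has 4 vertices.
rank ∂_0 = 0, rank ∂_1 = 0 ⇒ b_0 = 4 − 0 − 0 = 4. So H_0 = Z^4.

H_0 ≅ Z^4.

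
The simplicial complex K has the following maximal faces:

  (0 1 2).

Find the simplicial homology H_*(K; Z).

H_0 ≅ Z,  H_1 = 0,  H_2 = 0.

Order the vertices as 0 < 1 < 2. Listing each simplex with vertices in this order, K has dimension 2 with simplices:

  0-simplices (3): [0], [1], [2]
  1-simplices (3): [0,1], [0,2], [1,2]
  2-simplices (1): [0,1,2]

giving chain groups C_0 ≅ Z^3, C_1 ≅ Z^3, C_2 ≅ Z^1.

The boundary map ∂_1: C_1 → C_0 maps an edge to its endpoints' difference, ∂[p,q] = q − p. For instance
  ∂[1,2] = [2] − [1].
This gives a 3×3 integer matrix of rank 2; reducing to Smith normal form yields diagonal entries (1,1).

Boundary ∂_2: C_2 → C_1 sends each 2-simplex [p,q,r] to [q,r] − [p,r] + [p,q]. For instance
  ∂[0,1,2] = [1,2] − [0,2] + [0,1].
The 3×1 boundary matrix has rank 1 and Smith normal form diag(1).

Reading off H_k = ker ∂_k / im ∂_{k+1}:

  H_0: rank C_0 − rank ∂_1 = 3 − 2 = 1, and the invariant factors of ∂_1 are all 1, so H_0 ≅ Z.
  H_1: rank ker ∂_1 − rank ∂_2 = (3 − 2) − 1 = 0, and the invariant factors of ∂_2 are all 1, so H_1 ≅ 0.
  H_2: rank ker ∂_2 − rank ∂_3 = (1 − 1) − 0 = 0, and there is no ∂_3, so H_2 ≅ 0.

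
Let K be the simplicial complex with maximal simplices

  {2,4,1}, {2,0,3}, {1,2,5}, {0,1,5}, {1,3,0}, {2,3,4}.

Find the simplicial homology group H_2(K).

H_2 = 0.

K has 6 vertices, 12 edges, 6 triangles.
rank ∂_2 = 6, rank ∂_3 = 0 ⇒ b_2 = 6 − 6 − 0 = 0. So H_2 = 0.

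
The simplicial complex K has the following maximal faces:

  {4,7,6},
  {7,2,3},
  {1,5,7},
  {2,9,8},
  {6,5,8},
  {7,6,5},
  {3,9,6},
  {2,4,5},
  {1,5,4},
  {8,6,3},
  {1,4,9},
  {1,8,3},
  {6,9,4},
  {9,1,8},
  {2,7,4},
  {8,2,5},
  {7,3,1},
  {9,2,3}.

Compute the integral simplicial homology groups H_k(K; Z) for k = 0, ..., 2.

H_0 = Z,  H_1 = Z ⊕ Z_2,  H_2 = 0.

Order the vertices as 1 < 2 < 3 < 4 < 5 < 6 < 7 < 8 < 9. Listing each simplex with vertices in this order, K has dimension 2 with simplices:

  0-simplices (9): [1], [2], [3], [4], [5], [6], [7], [8], [9]
  1-simplices (27): (27 of them)
  2-simplices (18): [1,3,7], [1,3,8], [1,4,5], [1,4,9], [1,5,7], [1,8,9], [2,3,7], [2,3,9], [2,4,5], [2,4,7], [2,5,8], [2,8,9], [3,6,8], [3,6,9], [4,6,7], [4,6,9], [5,6,7], [5,6,8]

giving chain groups C_0 ≅ Z^9, C_1 ≅ Z^27, C_2 ≅ Z^18.

Boundary ∂_1: C_1 → C_0 is given by ∂[p,q] = [q] − [p].
This gives a 9×27 integer matrix of rank 8; reducing to Smith normal form yields diagonal entries (1,1,1,1,1,1,1,1).

Boundary ∂_2: C_2 → C_1 maps a triangle to the signed sum of its edges. For instance
  ∂[4,6,9] = [6,9] − [4,9] + [4,6],
  ∂[1,3,8] = [3,8] − [1,8] + [1,3].
As a 27×18 matrix over Z this has rank 18, with invariant factors (1,1,1,1,1,1,1,1,1,1,1,1,1,1,1,1,1,2).

Computing H_k = (kernel of ∂_k) / (image of ∂_{k+1}):

  H_0: rank C_0 − rank ∂_1 = 9 − 8 = 1, and the invariant factors of ∂_1 are all 1, so H_0 = Z.
  H_1: rank ker ∂_1 − rank ∂_2 = (27 − 8) − 18 = 1, and ∂_2 has invariant factor 2 > 1, so H_1 = Z ⊕ Z_2.
  H_2: rank ker ∂_2 − rank ∂_3 = (18 − 18) − 0 = 0, and there is no ∂_3, so H_2 = 0.

(K is a triangulation of the Klein bottle.)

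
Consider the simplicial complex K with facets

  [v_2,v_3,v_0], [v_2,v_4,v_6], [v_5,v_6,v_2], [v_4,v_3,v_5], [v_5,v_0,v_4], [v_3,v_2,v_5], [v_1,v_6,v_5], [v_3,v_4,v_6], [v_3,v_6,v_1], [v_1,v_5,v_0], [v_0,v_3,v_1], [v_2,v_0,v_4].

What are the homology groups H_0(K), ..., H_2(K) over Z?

K has 7 vertices, 18 edges, 12 triangles.
rank ∂_0 = 0, rank ∂_1 = 6 ⇒ b_0 = 7 − 0 − 6 = 1; all invariant factors of ∂_1 are 1 so no torsion. So H_0 ≅ Z.
rank ∂_1 = 6, rank ∂_2 = 12 ⇒ b_1 = 18 − 6 − 12 = 0; ∂_2 has invariant factor(s) [2] giving torsion. So H_1 ≅ Z/2.
rank ∂_2 = 12, rank ∂_3 = 0 ⇒ b_2 = 12 − 12 − 0 = 0. So H_2 ≅ 0.

H_0 = Z,  H_1 = Z/2,  H_2 = 0.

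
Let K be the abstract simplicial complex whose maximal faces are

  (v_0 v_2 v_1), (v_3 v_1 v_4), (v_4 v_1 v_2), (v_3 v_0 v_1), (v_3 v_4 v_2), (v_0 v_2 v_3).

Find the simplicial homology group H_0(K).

We work with the vertex ordering v_0 < v_1 < v_2 < v_3 < v_4. The simplices of K, each written with vertices in increasing order, are:

  0-simplices (5): [v_0], [v_1], [v_2], [v_3], [v_4]
  1-simplices (9): [v_0,v_1], [v_0,v_2], [v_0,v_3], [v_1,v_2], [v_1,v_3], [v_1,v_4], [v_2,v_3], [v_2,v_4], [v_3,v_4]
  2-simplices (6): [v_0,v_1,v_2], [v_0,v_1,v_3], [v_0,v_2,v_3], [v_1,v_2,v_4], [v_1,v_3,v_4], [v_2,v_3,v_4]

so the chain groups are C_0 ≅ Z^5, C_1 ≅ Z^9, C_2 ≅ Z^6.

Boundary ∂_1: C_1 → C_0 maps an edge to its endpoints' difference, ∂[p,q] = q − p.
As a 5×9 matrix over Z this has rank 4, with invariant factors (1,1,1,1).

Boundary ∂_2: C_2 → C_1 maps a triangle to the signed sum of its edges. For instance
  ∂[v_1,v_2,v_4] = [v_2,v_4] − [v_1,v_4] + [v_1,v_2],
  ∂[v_0,v_1,v_2] = [v_1,v_2] − [v_0,v_2] + [v_0,v_1].
The resulting 9×6 matrix has rank 5, and its Smith normal form has invariant factors (1,1,1,1,1).

Reading off H_k = ker ∂_k / im ∂_{k+1}:

  H_0: rank C_0 − rank ∂_1 = 5 − 4 = 1, and the invariant factors of ∂_1 are all 1, so H_0 ≅ Z.

H_0 = Z.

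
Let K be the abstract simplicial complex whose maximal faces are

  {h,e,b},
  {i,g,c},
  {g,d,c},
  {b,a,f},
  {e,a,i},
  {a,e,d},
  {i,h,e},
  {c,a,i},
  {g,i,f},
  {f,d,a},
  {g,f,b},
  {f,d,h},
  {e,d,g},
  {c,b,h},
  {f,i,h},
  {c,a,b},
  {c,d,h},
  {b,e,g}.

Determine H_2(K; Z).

H_2 ≅ Z.

We work with the vertex ordering a < b < c < d < e < f < g < h < i. The simplices of K, each written with vertices in increasing order, are:

  0-simplices (9): a, b, c, d, e, f, g, h, i
  1-simplices (27): ab, ac, ad, ae, af, ai, bc, be, bf, bg, bh, cd, cg, ch, ci, de, df, dg, dh, eg, eh, ei, fg, fh, fi, gi, hi
  2-simplices (18): abc, abf, aci, ade, adf, aei, bch, beg, beh, bfg, cdg, cdh, cgi, deg, dfh, ehi, fgi, fhi

Hence C_0 ≅ Z^9, C_1 ≅ Z^27, C_2 ≅ Z^18.

∂_1: C_1 → C_0 is given by ∂[p,q] = [q] − [p]. For instance
  ∂de = e − d.
The resulting 9×27 matrix has rank 8, and its Smith normal form has invariant factors (1,1,1,1,1,1,1,1).

The boundary map ∂_2: C_2 → C_1 maps a triangle to the signed sum of its edges. For instance
  ∂beg = eg − bg + be,
  ∂ehi = hi − ei + eh.
The 27×18 boundary matrix has rank 17 and Smith normal form diag(1,1,1,1,1,1,1,1,1,1,1,1,1,1,1,1,1).

From H_k ≅ ker(∂_k) / im(∂_{k+1}) we obtain:

  H_2: rank ker ∂_2 − rank ∂_3 = (18 − 17) − 0 = 1, and there is no ∂_3, so H_2 ≅ Z.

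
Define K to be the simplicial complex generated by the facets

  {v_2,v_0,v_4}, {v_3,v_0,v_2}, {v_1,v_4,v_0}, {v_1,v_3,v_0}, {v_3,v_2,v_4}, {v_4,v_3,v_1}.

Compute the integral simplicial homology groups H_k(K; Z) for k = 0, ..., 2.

Order the vertices as v_0 < v_1 < v_2 < v_3 < v_4. Listing each simplex with vertices in this order, K has dimension 2 with simplices:

  0-simplices (5): [v_0], [v_1], [v_2], [v_3], [v_4]
  1-simplices (9): [v_0,v_1], [v_0,v_2], [v_0,v_3], [v_0,v_4], [v_1,v_3], [v_1,v_4], [v_2,v_3], [v_2,v_4], [v_3,v_4]
  2-simplices (6): [v_0,v_1,v_3], [v_0,v_1,v_4], [v_0,v_2,v_3], [v_0,v_2,v_4], [v_1,v_3,v_4], [v_2,v_3,v_4]

so the chain groups are C_0 ≅ Z^5, C_1 ≅ Z^9, C_2 ≅ Z^6.

∂_1: C_1 → C_0 is given by ∂[p,q] = [q] − [p]. For instance
  ∂[v_3,v_4] = [v_4] − [v_3].
The 5×9 boundary matrix has rank 4 and Smith normal form diag(1,1,1,1).

The boundary map ∂_2: C_2 → C_1 acts by ∂[p,q,r] = [q,r] − [p,r] + [p,q]. For instance
  ∂[v_2,v_3,v_4] = [v_3,v_4] − [v_2,v_4] + [v_2,v_3],
  ∂[v_1,v_3,v_4] = [v_3,v_4] − [v_1,v_4] + [v_1,v_3].
The resulting 9×6 matrix has rank 5, and its Smith normal form has invariant factors (1,1,1,1,1).

Computing H_k = (kernel of ∂_k) / (image of ∂_{k+1}):

  H_0: rank C_0 − rank ∂_1 = 5 − 4 = 1, and the invariant factors of ∂_1 are all 1, so H_0 ≅ Z.
  H_1: rank ker ∂_1 − rank ∂_2 = (9 − 4) − 5 = 0, and the invariant factors of ∂_2 are all 1, so H_1 ≅ 0.
  H_2: rank ker ∂_2 − rank ∂_3 = (6 − 5) − 0 = 1, and there is no ∂_3, so H_2 ≅ Z.

(K is a triangulation of the 2-sphere S^2.)

H_0 = Z,  H_1 = 0,  H_2 = Z.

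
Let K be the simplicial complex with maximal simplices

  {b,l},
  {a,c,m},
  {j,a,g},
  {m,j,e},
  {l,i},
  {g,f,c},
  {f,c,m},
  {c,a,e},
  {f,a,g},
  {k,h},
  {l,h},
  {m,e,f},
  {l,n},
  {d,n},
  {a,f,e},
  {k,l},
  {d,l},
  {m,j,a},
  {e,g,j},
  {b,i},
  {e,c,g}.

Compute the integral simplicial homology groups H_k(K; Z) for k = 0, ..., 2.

Fix the vertex order a < b < c < d < e < f < g < h < i < j < k < l < m < n and write every simplex with vertices in increasing order. Then dim K = 2 and the simplices of K are:

  0-simplices (14): a, b, c, d, e, f, g, h, i, j, k, l, m, n
  1-simplices (27): ac, ae, af, ag, aj, am, bi, bl, ce, cf, cg, cm, dl, dn, ef, eg, ej, em, fg, fm, gj, hk, hl, il, jm, kl, ln
  2-simplices (12): ace, acm, aef, afg, agj, ajm, ceg, cfg, cfm, efm, egj, ejm

giving chain groups C_0 ≅ Z^14, C_1 ≅ Z^27, C_2 ≅ Z^12.

∂_1: C_1 → C_0 maps an edge to its endpoints' difference, ∂[p,q] = q − p.
The resulting 14×27 matrix has rank 12, and its Smith normal form has invariant factors (1,1,1,1,1,1,1,1,1,1,1,1).

Boundary ∂_2: C_2 → C_1 maps a triangle to the signed sum of its edges. For instance
  ∂ace = ce − ae + ac,
  ∂egj = gj − ej + eg.
As a 27×12 matrix over Z this has rank 12, with invariant factors (1,1,1,1,1,1,1,1,1,1,1,2).

Reading off H_k = ker ∂_k / im ∂_{k+1}:

  H_0: rank C_0 − rank ∂_1 = 14 − 12 = 2, and the invariant factors of ∂_1 are all 1, so H_0 ≅ Z^2.
  H_1: rank ker ∂_1 − rank ∂_2 = (27 − 12) − 12 = 3, and ∂_2 has invariant factor 2 > 1, so H_1 ≅ Z^3 ⊕ Z/2.
  H_2: rank ker ∂_2 − rank ∂_3 = (12 − 12) − 0 = 0, and there is no ∂_3, so H_2 ≅ 0.

As a check, the Euler characteristic is 14 − 27 + 12 = -1, which agrees with 2 − 3 + 0 = -1.

H_0 ≅ Z^2,  H_1 ≅ Z^3 ⊕ Z/2,  H_2 = 0.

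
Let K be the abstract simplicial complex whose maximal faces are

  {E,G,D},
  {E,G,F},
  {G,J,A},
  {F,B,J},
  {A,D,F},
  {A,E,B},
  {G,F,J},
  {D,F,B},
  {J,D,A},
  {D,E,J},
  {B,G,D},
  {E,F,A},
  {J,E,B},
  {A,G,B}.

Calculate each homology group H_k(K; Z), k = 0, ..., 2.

H_0 = Z,  H_1 = Z^2,  H_2 = Z.

We work with the vertex ordering A < B < D < E < F < G < J. The simplices of K, each written with vertices in increasing order, are:

  0-simplices (7): A, B, D, E, F, G, J
  1-simplices (21): AB, AD, AE, AF, AG, AJ, BD, BE, BF, BG, BJ, DE, DF, DG, DJ, EF, EG, EJ, FG, FJ, GJ
  2-simplices (14): ABE, ABG, ADF, ADJ, AEF, AGJ, BDF, BDG, BEJ, BFJ, DEG, DEJ, EFG, FGJ

Hence C_0 ≅ Z^7, C_1 ≅ Z^21, C_2 ≅ Z^14.

The boundary map ∂_1: C_1 → C_0 is given by ∂[p,q] = [q] − [p].
The 7×21 boundary matrix has rank 6 and Smith normal form diag(1,1,1,1,1,1).

Boundary ∂_2: C_2 → C_1 acts by ∂[p,q,r] = [q,r] − [p,r] + [p,q]. For instance
  ∂AGJ = GJ − AJ + AG,
  ∂FGJ = GJ − FJ + FG.
The resulting 21×14 matrix has rank 13, and its Smith normal form has invariant factors (1,1,1,1,1,1,1,1,1,1,1,1,1).

Reading off H_k = ker ∂_k / im ∂_{k+1}:

  H_0: rank C_0 − rank ∂_1 = 7 − 6 = 1, and the invariant factors of ∂_1 are all 1, so H_0 = Z.
  H_1: rank ker ∂_1 − rank ∂_2 = (21 − 6) − 13 = 2, and the invariant factors of ∂_2 are all 1, so H_1 = Z^2.
  H_2: rank ker ∂_2 − rank ∂_3 = (14 − 13) − 0 = 1, and there is no ∂_3, so H_2 = Z.

As a check, the Euler characteristic is 7 − 21 + 14 = 0, which agrees with 1 − 2 + 1 = 0.
(K is a triangulation of the torus T^2.)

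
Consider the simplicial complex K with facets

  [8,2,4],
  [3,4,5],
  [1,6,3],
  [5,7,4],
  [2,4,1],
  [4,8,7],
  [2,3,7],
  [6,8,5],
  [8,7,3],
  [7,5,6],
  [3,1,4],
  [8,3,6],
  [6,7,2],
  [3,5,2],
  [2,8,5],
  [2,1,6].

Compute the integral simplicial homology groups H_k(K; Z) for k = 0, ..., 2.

Take the total order 1 < 2 < 3 < 4 < 5 < 6 < 7 < 8 on the vertex set. Then K (dimension 2) consists of the simplices:

  0-simplices (8): [1], [2], [3], [4], [5], [6], [7], [8]
  1-simplices (24): (24 of them)
  2-simplices (16): [1,2,4], [1,2,6], [1,3,4], [1,3,6], [2,3,5], [2,3,7], [2,4,8], [2,5,8], [2,6,7], [3,4,5], [3,6,8], [3,7,8], [4,5,7], [4,7,8], [5,6,7], [5,6,8]

Hence C_0 ≅ Z^8, C_1 ≅ Z^24, C_2 ≅ Z^16.

∂_1: C_1 → C_0 sends each edge [p,q] (with p < q) to q − p.
The 8×24 boundary matrix has rank 7 and Smith normal form diag(1,1,1,1,1,1,1).

Boundary ∂_2: C_2 → C_1 sends each 2-simplex [p,q,r] to [q,r] − [p,r] + [p,q]. For instance
  ∂[5,6,8] = [6,8] − [5,8] + [5,6],
  ∂[3,6,8] = [6,8] − [3,8] + [3,6].
As a 24×16 matrix over Z this has rank 15, with invariant factors (1,1,1,1,1,1,1,1,1,1,1,1,1,1,1).

Computing H_k = (kernel of ∂_k) / (image of ∂_{k+1}):

  H_0: rank C_0 − rank ∂_1 = 8 − 7 = 1, and the invariant factors of ∂_1 are all 1, so H_0 ≅ Z.
  H_1: rank ker ∂_1 − rank ∂_2 = (24 − 7) − 15 = 2, and the invariant factors of ∂_2 are all 1, so H_1 ≅ Z^2.
  H_2: rank ker ∂_2 − rank ∂_3 = (16 − 15) − 0 = 1, and there is no ∂_3, so H_2 ≅ Z.

As a check, the Euler characteristic is 8 − 24 + 16 = 0, which agrees with 1 − 2 + 1 = 0.

H_0 = Z,  H_1 = Z^2,  H_2 = Z.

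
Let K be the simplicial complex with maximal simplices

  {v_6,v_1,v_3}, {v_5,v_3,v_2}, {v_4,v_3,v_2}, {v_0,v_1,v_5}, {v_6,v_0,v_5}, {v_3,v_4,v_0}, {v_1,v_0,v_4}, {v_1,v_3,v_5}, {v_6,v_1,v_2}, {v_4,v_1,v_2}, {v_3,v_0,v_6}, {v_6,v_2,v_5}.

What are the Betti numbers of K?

b_0 = 1, b_1 = 0, b_2 = 0.

We work with the vertex ordering v_0 < v_1 < v_2 < v_3 < v_4 < v_5 < v_6. The simplices of K, each written with vertices in increasing order, are:

  0-simplices (7): [v_0], [v_1], [v_2], [v_3], [v_4], [v_5], [v_6]
  1-simplices (18): (18 of them)
  2-simplices (12): (12 of them)

giving chain groups C_0 ≅ Z^7, C_1 ≅ Z^18, C_2 ≅ Z^12.

Boundary ∂_1: C_1 → C_0 is given by ∂[p,q] = [q] − [p].
As a 7×18 matrix over Z this has rank 6, with invariant factors (1,1,1,1,1,1).

∂_2: C_2 → C_1 acts by ∂[p,q,r] = [q,r] − [p,r] + [p,q]. For instance
  ∂[v_2,v_5,v_6] = [v_5,v_6] − [v_2,v_6] + [v_2,v_5],
  ∂[v_0,v_5,v_6] = [v_5,v_6] − [v_0,v_6] + [v_0,v_5].
The 18×12 boundary matrix has rank 12 and Smith normal form diag(1,1,1,1,1,1,1,1,1,1,1,2).

Now H_k = ker ∂_k / im ∂_{k+1}, so:

  H_0: rank C_0 − rank ∂_1 = 7 − 6 = 1, and the invariant factors of ∂_1 are all 1, so H_0 ≅ Z.
  H_1: rank ker ∂_1 − rank ∂_2 = (18 − 6) − 12 = 0, and ∂_2 has invariant factor 2 > 1, so H_1 ≅ Z/2.
  H_2: rank ker ∂_2 − rank ∂_3 = (12 − 12) − 0 = 0, and there is no ∂_3, so H_2 ≅ 0.

Hence the Betti numbers are b_0 = 1, b_1 = 0, b_2 = 0.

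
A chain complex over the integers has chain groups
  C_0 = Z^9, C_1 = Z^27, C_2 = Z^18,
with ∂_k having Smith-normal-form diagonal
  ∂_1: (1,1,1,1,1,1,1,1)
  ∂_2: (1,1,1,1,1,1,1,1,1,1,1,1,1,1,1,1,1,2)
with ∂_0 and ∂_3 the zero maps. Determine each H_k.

H_0 = Z,  H_1 = Z ⊕ Z/2Z,  H_2 = 0.

H_0: b_0 = 9 − 0 − 8 = 1; torsion from ∂_1 factors > 1: none. So H_0 = Z.
H_1: b_1 = 27 − 8 − 18 = 1; torsion from ∂_2 factors > 1: [2]. So H_1 = Z ⊕ Z/2Z.
H_2: b_2 = 18 − 18 − 0 = 0; torsion from ∂_3 factors > 1: none. So H_2 = 0.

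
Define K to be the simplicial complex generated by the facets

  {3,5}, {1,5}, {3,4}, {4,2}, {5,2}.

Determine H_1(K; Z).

We work with the vertex ordering 1 < 2 < 3 < 4 < 5. The simplices of K, each written with vertices in increasing order, are:

  0-simplices (5): [1], [2], [3], [4], [5]
  1-simplices (5): [1,5], [2,4], [2,5], [3,4], [3,5]

Hence C_0 ≅ Z^5, C_1 ≅ Z^5.

The boundary map ∂_1: C_1 → C_0 is given by ∂[p,q] = [q] − [p].
The 5×5 boundary matrix has rank 4 and Smith normal form diag(1,1,1,1).

Now H_k = ker ∂_k / im ∂_{k+1}, so:

  H_1: rank ker ∂_1 − rank ∂_2 = (5 − 4) − 0 = 1, and there is no ∂_2, so H_1 = Z.

H_1 = Z.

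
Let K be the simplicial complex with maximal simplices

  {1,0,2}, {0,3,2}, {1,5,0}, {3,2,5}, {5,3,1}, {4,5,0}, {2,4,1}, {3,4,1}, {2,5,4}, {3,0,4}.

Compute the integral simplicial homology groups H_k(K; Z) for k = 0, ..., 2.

H_0 ≅ Z,  H_1 ≅ Z_2,  H_2 = 0.

We work with the vertex ordering 0 < 1 < 2 < 3 < 4 < 5. The simplices of K, each written with vertices in increasing order, are:

  0-simplices (6): [0], [1], [2], [3], [4], [5]
  1-simplices (15): [0,1], [0,2], [0,3], [0,4], [0,5], [1,2], [1,3], [1,4], [1,5], [2,3], [2,4], [2,5], [3,4], [3,5], [4,5]
  2-simplices (10): [0,1,2], [0,1,5], [0,2,3], [0,3,4], [0,4,5], [1,2,4], [1,3,4], [1,3,5], [2,3,5], [2,4,5]

giving chain groups C_0 ≅ Z^6, C_1 ≅ Z^15, C_2 ≅ Z^10.

Boundary ∂_1: C_1 → C_0 maps an edge to its endpoints' difference, ∂[p,q] = q − p.
The 6×15 boundary matrix has rank 5 and Smith normal form diag(1,1,1,1,1).

The boundary map ∂_2: C_2 → C_1 acts by ∂[p,q,r] = [q,r] − [p,r] + [p,q]. For instance
  ∂[1,3,4] = [3,4] − [1,4] + [1,3],
  ∂[0,1,2] = [1,2] − [0,2] + [0,1].
As a 15×10 matrix over Z this has rank 10, with invariant factors (1,1,1,1,1,1,1,1,1,2).

Computing H_k = (kernel of ∂_k) / (image of ∂_{k+1}):

  H_0: rank C_0 − rank ∂_1 = 6 − 5 = 1, and the invariant factors of ∂_1 are all 1, so H_0 = Z.
  H_1: rank ker ∂_1 − rank ∂_2 = (15 − 5) − 10 = 0, and ∂_2 has invariant factor 2 > 1, so H_1 = Z_2.
  H_2: rank ker ∂_2 − rank ∂_3 = (10 − 10) − 0 = 0, and there is no ∂_3, so H_2 = 0.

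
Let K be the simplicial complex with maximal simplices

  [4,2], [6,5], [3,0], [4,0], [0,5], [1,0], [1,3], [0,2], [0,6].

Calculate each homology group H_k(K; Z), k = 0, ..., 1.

Fix the vertex order 0 < 1 < 2 < 3 < 4 < 5 < 6 and write every simplex with vertices in increasing order. Then dim K = 1 and the simplices of K are:

  0-simplices (7): [0], [1], [2], [3], [4], [5], [6]
  1-simplices (9): [0,1], [0,2], [0,3], [0,4], [0,5], [0,6], [1,3], [2,4], [5,6]

so the chain groups are C_0 ≅ Z^7, C_1 ≅ Z^9.

The boundary map ∂_1: C_1 → C_0 sends each edge [p,q] (with p < q) to q − p.
As a 7×9 matrix over Z this has rank 6, with invariant factors (1,1,1,1,1,1).

Computing H_k = (kernel of ∂_k) / (image of ∂_{k+1}):

  H_0: rank C_0 − rank ∂_1 = 7 − 6 = 1, and the invariant factors of ∂_1 are all 1, so H_0 = Z.
  H_1: rank ker ∂_1 − rank ∂_2 = (9 − 6) − 0 = 3, and there is no ∂_2, so H_1 = Z^3.

(K is a triangulation of a wedge of 3 circles.)

H_0 ≅ Z,  H_1 ≅ Z^3.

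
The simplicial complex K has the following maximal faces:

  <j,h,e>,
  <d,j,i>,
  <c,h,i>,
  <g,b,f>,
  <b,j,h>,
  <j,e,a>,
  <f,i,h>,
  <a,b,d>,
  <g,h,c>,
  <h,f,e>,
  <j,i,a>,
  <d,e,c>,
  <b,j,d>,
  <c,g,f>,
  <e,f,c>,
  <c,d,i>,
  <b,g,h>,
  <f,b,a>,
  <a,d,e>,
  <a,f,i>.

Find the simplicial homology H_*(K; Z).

We work with the vertex ordering a < b < c < d < e < f < g < h < i < j. The simplices of K, each written with vertices in increasing order, are:

  0-simplices (10): a, b, c, d, e, f, g, h, i, j
  1-simplices (30): ab, ad, ae, af, ai, aj, bd, bf, bg, bh, bj, cd, ce, cf, cg, ch, ci, de, di, dj, ef, eh, ej, fg, fh, fi, gh, hi, hj, ij
  2-simplices (20): abd, abf, ade, aej, afi, aij, bdj, bfg, bgh, bhj, cde, cdi, cef, cfg, cgh, chi, dij, efh, ehj, fhi

giving chain groups C_0 ≅ Z^10, C_1 ≅ Z^30, C_2 ≅ Z^20.

∂_1: C_1 → C_0 maps an edge to its endpoints' difference, ∂[p,q] = q − p.
As a 10×30 matrix over Z this has rank 9, with invariant factors (1,1,1,1,1,1,1,1,1).

Boundary ∂_2: C_2 → C_1 sends each 2-simplex [p,q,r] to [q,r] − [p,r] + [p,q]. For instance
  ∂cef = ef − cf + ce,
  ∂afi = fi − ai + af.
The 30×20 boundary matrix has rank 20 and Smith normal form diag(1,1,1,1,1,1,1,1,1,1,1,1,1,1,1,1,1,1,1,2).

Computing H_k = (kernel of ∂_k) / (image of ∂_{k+1}):

  H_0: rank C_0 − rank ∂_1 = 10 − 9 = 1, and the invariant factors of ∂_1 are all 1, so H_0 ≅ Z.
  H_1: rank ker ∂_1 − rank ∂_2 = (30 − 9) − 20 = 1, and ∂_2 has invariant factor 2 > 1, so H_1 ≅ Z × Z/2.
  H_2: rank ker ∂_2 − rank ∂_3 = (20 − 20) − 0 = 0, and there is no ∂_3, so H_2 ≅ 0.

H_0 ≅ Z,  H_1 ≅ Z × Z/2,  H_2 = 0.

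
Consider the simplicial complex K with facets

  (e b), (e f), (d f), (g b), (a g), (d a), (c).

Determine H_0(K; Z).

H_0 ≅ Z^2.

Order the vertices as a < b < c < d < e < f < g. Listing each simplex with vertices in this order, K has dimension 1 with simplices:

  0-simplices (7): a, b, c, d, e, f, g
  1-simplices (6): ad, ag, be, bg, df, ef

so the chain groups are C_0 ≅ Z^7, C_1 ≅ Z^6.

The boundary map ∂_1: C_1 → C_0 is given by ∂[p,q] = [q] − [p].
This gives a 7×6 integer matrix of rank 5; reducing to Smith normal form yields diagonal entries (1,1,1,1,1).

Reading off H_k = ker ∂_k / im ∂_{k+1}:

  H_0: rank C_0 − rank ∂_1 = 7 − 5 = 2, and the invariant factors of ∂_1 are all 1, so H_0 = Z^2.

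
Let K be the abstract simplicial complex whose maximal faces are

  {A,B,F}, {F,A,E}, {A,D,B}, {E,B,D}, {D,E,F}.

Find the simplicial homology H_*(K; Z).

H_0 ≅ Z,  H_1 ≅ Z,  H_2 = 0.

Take the total order A < B < D < E < F on the vertex set. Then K (dimension 2) consists of the simplices:

  0-simplices (5): A, B, D, E, F
  1-simplices (10): AB, AD, AE, AF, BD, BE, BF, DE, DF, EF
  2-simplices (5): ABD, ABF, AEF, BDE, DEF

giving chain groups C_0 ≅ Z^5, C_1 ≅ Z^10, C_2 ≅ Z^5.

The boundary map ∂_1: C_1 → C_0 sends each edge [p,q] (with p < q) to q − p.
The resulting 5×10 matrix has rank 4, and its Smith normal form has invariant factors (1,1,1,1).

The boundary map ∂_2: C_2 → C_1 sends each 2-simplex [p,q,r] to [q,r] − [p,r] + [p,q]. For instance
  ∂ABF = BF − AF + AB,
  ∂ABD = BD − AD + AB.
The 10×5 boundary matrix has rank 5 and Smith normal form diag(1,1,1,1,1).

Now H_k = ker ∂_k / im ∂_{k+1}, so:

  H_0: rank C_0 − rank ∂_1 = 5 − 4 = 1, and the invariant factors of ∂_1 are all 1, so H_0 = Z.
  H_1: rank ker ∂_1 − rank ∂_2 = (10 − 4) − 5 = 1, and the invariant factors of ∂_2 are all 1, so H_1 = Z.
  H_2: rank ker ∂_2 − rank ∂_3 = (5 − 5) − 0 = 0, and there is no ∂_3, so H_2 = 0.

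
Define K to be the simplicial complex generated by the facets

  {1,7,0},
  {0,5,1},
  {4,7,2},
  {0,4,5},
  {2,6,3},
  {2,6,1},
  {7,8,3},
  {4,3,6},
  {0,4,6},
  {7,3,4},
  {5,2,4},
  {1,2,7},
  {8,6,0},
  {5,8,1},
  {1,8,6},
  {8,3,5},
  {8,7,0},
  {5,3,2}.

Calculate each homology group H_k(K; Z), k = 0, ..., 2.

We work with the vertex ordering 0 < 1 < 2 < 3 < 4 < 5 < 6 < 7 < 8. The simplices of K, each written with vertices in increasing order, are:

  0-simplices (9): [0], [1], [2], [3], [4], [5], [6], [7], [8]
  1-simplices (27): (27 of them)
  2-simplices (18): [0,1,5], [0,1,7], [0,4,5], [0,4,6], [0,6,8], [0,7,8], [1,2,6], [1,2,7], [1,5,8], [1,6,8], [2,3,5], [2,3,6], [2,4,5], [2,4,7], [3,4,6], [3,4,7], [3,5,8], [3,7,8]

so the chain groups are C_0 ≅ Z^9, C_1 ≅ Z^27, C_2 ≅ Z^18.

Boundary ∂_1: C_1 → C_0 sends each edge [p,q] (with p < q) to q − p. For instance
  ∂[4,5] = [5] − [4].
The 9×27 boundary matrix has rank 8 and Smith normal form diag(1,1,1,1,1,1,1,1).

Boundary ∂_2: C_2 → C_1 maps a triangle to the signed sum of its edges. For instance
  ∂[3,7,8] = [7,8] − [3,8] + [3,7],
  ∂[3,4,6] = [4,6] − [3,6] + [3,4].
The 27×18 boundary matrix has rank 18 and Smith normal form diag(1,1,1,1,1,1,1,1,1,1,1,1,1,1,1,1,1,2).

Now H_k = ker ∂_k / im ∂_{k+1}, so:

  H_0: rank C_0 − rank ∂_1 = 9 − 8 = 1, and the invariant factors of ∂_1 are all 1, so H_0 ≅ Z.
  H_1: rank ker ∂_1 − rank ∂_2 = (27 − 8) − 18 = 1, and ∂_2 has invariant factor 2 > 1, so H_1 ≅ Z ⊕ Z/2.
  H_2: rank ker ∂_2 − rank ∂_3 = (18 − 18) − 0 = 0, and there is no ∂_3, so H_2 ≅ 0.

H_0 ≅ Z,  H_1 ≅ Z ⊕ Z/2,  H_2 = 0.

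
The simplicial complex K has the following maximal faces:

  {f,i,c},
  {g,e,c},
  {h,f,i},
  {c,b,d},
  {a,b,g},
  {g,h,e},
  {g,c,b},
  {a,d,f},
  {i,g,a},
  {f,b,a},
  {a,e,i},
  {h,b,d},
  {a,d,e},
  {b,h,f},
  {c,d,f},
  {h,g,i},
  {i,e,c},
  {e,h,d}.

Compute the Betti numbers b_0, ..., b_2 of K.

b_0 = 1, b_1 = 1, b_2 = 0.

Take the total order a < b < c < d < e < f < g < h < i on the vertex set. Then K (dimension 2) consists of the simplices:

  0-simplices (9): a, b, c, d, e, f, g, h, i
  1-simplices (27): ab, ad, ae, af, ag, ai, bc, bd, bf, bg, bh, cd, ce, cf, cg, ci, de, df, dh, eg, eh, ei, fh, fi, gh, gi, hi
  2-simplices (18): abf, abg, ade, adf, aei, agi, bcd, bcg, bdh, bfh, cdf, ceg, cei, cfi, deh, egh, fhi, ghi

Hence C_0 ≅ Z^9, C_1 ≅ Z^27, C_2 ≅ Z^18.

∂_1: C_1 → C_0 maps an edge to its endpoints' difference, ∂[p,q] = q − p. For instance
  ∂ae = e − a.
The 9×27 boundary matrix has rank 8 and Smith normal form diag(1,1,1,1,1,1,1,1).

The boundary map ∂_2: C_2 → C_1 acts by ∂[p,q,r] = [q,r] − [p,r] + [p,q]. For instance
  ∂ade = de − ae + ad,
  ∂bcg = cg − bg + bc.
The resulting 27×18 matrix has rank 18, and its Smith normal form has invariant factors (1,1,1,1,1,1,1,1,1,1,1,1,1,1,1,1,1,2).

Reading off H_k = ker ∂_k / im ∂_{k+1}:

  H_0: rank C_0 − rank ∂_1 = 9 − 8 = 1, and the invariant factors of ∂_1 are all 1, so H_0 = Z.
  H_1: rank ker ∂_1 − rank ∂_2 = (27 − 8) − 18 = 1, and ∂_2 has invariant factor 2 > 1, so H_1 = Z ⊕ Z/2.
  H_2: rank ker ∂_2 − rank ∂_3 = (18 − 18) − 0 = 0, and there is no ∂_3, so H_2 = 0.

(K is a triangulation of the Klein bottle.)

Hence the Betti numbers are b_0 = 1, b_1 = 1, b_2 = 0.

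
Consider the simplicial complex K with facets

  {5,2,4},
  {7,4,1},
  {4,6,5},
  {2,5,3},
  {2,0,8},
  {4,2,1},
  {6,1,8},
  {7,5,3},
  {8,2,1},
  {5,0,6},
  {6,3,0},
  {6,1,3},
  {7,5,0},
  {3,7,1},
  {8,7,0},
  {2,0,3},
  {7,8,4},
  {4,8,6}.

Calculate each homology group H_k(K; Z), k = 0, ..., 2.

Order the vertices as 0 < 1 < 2 < 3 < 4 < 5 < 6 < 7 < 8. Listing each simplex with vertices in this order, K has dimension 2 with simplices:

  0-simplices (9): [0], [1], [2], [3], [4], [5], [6], [7], [8]
  1-simplices (27): (27 of them)
  2-simplices (18): [0,2,3], [0,2,8], [0,3,6], [0,5,6], [0,5,7], [0,7,8], [1,2,4], [1,2,8], [1,3,6], [1,3,7], [1,4,7], [1,6,8], [2,3,5], [2,4,5], [3,5,7], [4,5,6], [4,6,8], [4,7,8]

Hence C_0 ≅ Z^9, C_1 ≅ Z^27, C_2 ≅ Z^18.

The boundary map ∂_1: C_1 → C_0 sends each edge [p,q] (with p < q) to q − p. For instance
  ∂[3,7] = [7] − [3].
This gives a 9×27 integer matrix of rank 8; reducing to Smith normal form yields diagonal entries (1,1,1,1,1,1,1,1).

∂_2: C_2 → C_1 sends each 2-simplex [p,q,r] to [q,r] − [p,r] + [p,q]. For instance
  ∂[1,3,6] = [3,6] − [1,6] + [1,3],
  ∂[0,2,3] = [2,3] − [0,3] + [0,2].
The resulting 27×18 matrix has rank 18, and its Smith normal form has invariant factors (1,1,1,1,1,1,1,1,1,1,1,1,1,1,1,1,1,2).

From H_k ≅ ker(∂_k) / im(∂_{k+1}) we obtain:

  H_0: rank C_0 − rank ∂_1 = 9 − 8 = 1, and the invariant factors of ∂_1 are all 1, so H_0 ≅ Z.
  H_1: rank ker ∂_1 − rank ∂_2 = (27 − 8) − 18 = 1, and ∂_2 has invariant factor 2 > 1, so H_1 ≅ Z × Z/2.
  H_2: rank ker ∂_2 − rank ∂_3 = (18 − 18) − 0 = 0, and there is no ∂_3, so H_2 ≅ 0.

H_0 = Z,  H_1 = Z × Z/2,  H_2 = 0.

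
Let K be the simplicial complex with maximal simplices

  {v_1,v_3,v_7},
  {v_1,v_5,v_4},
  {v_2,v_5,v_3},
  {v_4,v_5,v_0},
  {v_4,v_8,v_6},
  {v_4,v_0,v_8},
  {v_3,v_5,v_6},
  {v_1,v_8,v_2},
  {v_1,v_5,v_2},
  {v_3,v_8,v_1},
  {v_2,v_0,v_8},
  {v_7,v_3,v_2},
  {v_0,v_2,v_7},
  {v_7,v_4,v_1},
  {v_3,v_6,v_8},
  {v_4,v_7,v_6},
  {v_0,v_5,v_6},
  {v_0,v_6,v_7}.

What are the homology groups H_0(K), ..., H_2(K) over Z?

H_0 ≅ Z,  H_1 ≅ Z ⊕ Z/2Z,  H_2 = 0.

We work with the vertex ordering v_0 < v_1 < v_2 < v_3 < v_4 < v_5 < v_6 < v_7 < v_8. The simplices of K, each written with vertices in increasing order, are:

  0-simplices (9): [v_0], [v_1], [v_2], [v_3], [v_4], [v_5], [v_6], [v_7], [v_8]
  1-simplices (27): (27 of them)
  2-simplices (18): (18 of them)

so the chain groups are C_0 ≅ Z^9, C_1 ≅ Z^27, C_2 ≅ Z^18.

∂_1: C_1 → C_0 is given by ∂[p,q] = [q] − [p]. For instance
  ∂[v_0,v_5] = [v_5] − [v_0].
The 9×27 boundary matrix has rank 8 and Smith normal form diag(1,1,1,1,1,1,1,1).

Boundary ∂_2: C_2 → C_1 maps a triangle to the signed sum of its edges. For instance
  ∂[v_0,v_2,v_7] = [v_2,v_7] − [v_0,v_7] + [v_0,v_2],
  ∂[v_1,v_2,v_5] = [v_2,v_5] − [v_1,v_5] + [v_1,v_2].
This gives a 27×18 integer matrix of rank 18; reducing to Smith normal form yields diagonal entries (1,1,1,1,1,1,1,1,1,1,1,1,1,1,1,1,1,2).

Computing H_k = (kernel of ∂_k) / (image of ∂_{k+1}):

  H_0: rank C_0 − rank ∂_1 = 9 − 8 = 1, and the invariant factors of ∂_1 are all 1, so H_0 = Z.
  H_1: rank ker ∂_1 − rank ∂_2 = (27 − 8) − 18 = 1, and ∂_2 has invariant factor 2 > 1, so H_1 = Z ⊕ Z/2Z.
  H_2: rank ker ∂_2 − rank ∂_3 = (18 − 18) − 0 = 0, and there is no ∂_3, so H_2 = 0.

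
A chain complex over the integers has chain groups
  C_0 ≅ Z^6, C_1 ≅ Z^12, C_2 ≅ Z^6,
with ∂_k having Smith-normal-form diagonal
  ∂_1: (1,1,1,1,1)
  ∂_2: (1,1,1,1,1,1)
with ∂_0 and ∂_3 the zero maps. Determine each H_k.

H_0 = Z,  H_1 = Z,  H_2 = 0.

H_0: b_0 = 6 − 0 − 5 = 1; torsion from ∂_1 factors > 1: none. So H_0 = Z.
H_1: b_1 = 12 − 5 − 6 = 1; torsion from ∂_2 factors > 1: none. So H_1 = Z.
H_2: b_2 = 6 − 6 − 0 = 0; torsion from ∂_3 factors > 1: none. So H_2 = 0.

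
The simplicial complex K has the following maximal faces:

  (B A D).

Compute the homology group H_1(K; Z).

We work with the vertex ordering A < B < D. The simplices of K, each written with vertices in increasing order, are:

  0-simplices (3): A, B, D
  1-simplices (3): AB, AD, BD
  2-simplices (1): ABD

so the chain groups are C_0 ≅ Z^3, C_1 ≅ Z^3, C_2 ≅ Z^1.

∂_1: C_1 → C_0 sends each edge [p,q] (with p < q) to q − p. For instance
  ∂BD = D − B.
The resulting 3×3 matrix has rank 2, and its Smith normal form has invariant factors (1,1).

∂_2: C_2 → C_1 sends each 2-simplex [p,q,r] to [q,r] − [p,r] + [p,q]. For instance
  ∂ABD = BD − AD + AB.
The 3×1 boundary matrix has rank 1 and Smith normal form diag(1).

Computing H_k = (kernel of ∂_k) / (image of ∂_{k+1}):

  H_1: rank ker ∂_1 − rank ∂_2 = (3 − 2) − 1 = 0, and the invariant factors of ∂_2 are all 1, so H_1 ≅ 0.

H_1 = 0.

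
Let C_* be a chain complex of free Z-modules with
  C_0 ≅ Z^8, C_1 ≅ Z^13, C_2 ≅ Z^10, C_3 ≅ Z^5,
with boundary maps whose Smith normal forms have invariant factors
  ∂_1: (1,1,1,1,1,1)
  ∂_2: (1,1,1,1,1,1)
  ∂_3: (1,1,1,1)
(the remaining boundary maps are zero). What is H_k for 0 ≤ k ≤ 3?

H_0: b_0 = 8 − 0 − 6 = 2; torsion from ∂_1 factors > 1: none. So H_0 ≅ Z^2.
H_1: b_1 = 13 − 6 − 6 = 1; torsion from ∂_2 factors > 1: none. So H_1 ≅ Z.
H_2: b_2 = 10 − 6 − 4 = 0; torsion from ∂_3 factors > 1: none. So H_2 ≅ 0.
H_3: b_3 = 5 − 4 − 0 = 1; torsion from ∂_4 factors > 1: none. So H_3 ≅ Z.

H_0 ≅ Z^2,  H_1 ≅ Z,  H_2 = 0,  H_3 ≅ Z.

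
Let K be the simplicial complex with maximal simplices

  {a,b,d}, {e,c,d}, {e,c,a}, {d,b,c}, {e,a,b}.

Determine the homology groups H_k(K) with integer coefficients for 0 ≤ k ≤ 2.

We work with the vertex ordering a < b < c < d < e. The simplices of K, each written with vertices in increasing order, are:

  0-simplices (5): a, b, c, d, e
  1-simplices (10): ab, ac, ad, ae, bc, bd, be, cd, ce, de
  2-simplices (5): abd, abe, ace, bcd, cde

so the chain groups are C_0 ≅ Z^5, C_1 ≅ Z^10, C_2 ≅ Z^5.

Boundary ∂_1: C_1 → C_0 is given by ∂[p,q] = [q] − [p].
This gives a 5×10 integer matrix of rank 4; reducing to Smith normal form yields diagonal entries (1,1,1,1).

Boundary ∂_2: C_2 → C_1 sends each 2-simplex [p,q,r] to [q,r] − [p,r] + [p,q]. For instance
  ∂cde = de − ce + cd,
  ∂bcd = cd − bd + bc.
As a 10×5 matrix over Z this has rank 5, with invariant factors (1,1,1,1,1).

Now H_k = ker ∂_k / im ∂_{k+1}, so:

  H_0: rank C_0 − rank ∂_1 = 5 − 4 = 1, and the invariant factors of ∂_1 are all 1, so H_0 ≅ Z.
  H_1: rank ker ∂_1 − rank ∂_2 = (10 − 4) − 5 = 1, and the invariant factors of ∂_2 are all 1, so H_1 ≅ Z.
  H_2: rank ker ∂_2 − rank ∂_3 = (5 − 5) − 0 = 0, and there is no ∂_3, so H_2 ≅ 0.

As a check, the Euler characteristic is 5 − 10 + 5 = 0, which agrees with 1 − 1 + 0 = 0.

H_0 = Z,  H_1 = Z,  H_2 = 0.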